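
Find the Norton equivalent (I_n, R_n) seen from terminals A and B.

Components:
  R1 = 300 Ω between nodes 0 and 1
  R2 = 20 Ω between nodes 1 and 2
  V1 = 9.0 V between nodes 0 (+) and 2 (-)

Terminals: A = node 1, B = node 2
Find the Thévenin equivalent first; then I_n = V_th/R_th and R_n = R_th.
Step 1 — V_th is the open-circuit voltage V_A - V_B (nothing connected across the terminals).
Nodal analysis, taking node 2 as the 0 V reference.
Source V1 fixes V_0 = 9 V.
KCL at each unknown node (sum of currents leaving = 0; resistances in Ω):
  Node 1: (V_1 - 9)/300 + (V_1 - 0)/20 = 0
Collecting terms: 0.05333 × V_1 = 0.03  =>  V_1 = 0.5625 V
V_th = V_1 - V_2 = 0.5625 - 0 = 0.5625 V
Step 2 — R_th: zero the source — replace V1 by a short circuit (node 2 merges into node 0) — and find the resistance seen between A (node 1) and B (node 0).
Reduce the network between node 1 (A) and node 0 (B) by series/parallel combination:
  Rp1 = R1 ‖ R2 (parallel, both between nodes 0 and 1) = 1/(1/300 + 1/20) = 18.75 Ω
R_th = 18.75 Ω
I_n = V_th/R_th = 0.5625/18.75 = 0.03 A, and R_n = R_th = 18.75 Ω

Final answer: I_n = 0.03 A, R_n = 18.75 Ω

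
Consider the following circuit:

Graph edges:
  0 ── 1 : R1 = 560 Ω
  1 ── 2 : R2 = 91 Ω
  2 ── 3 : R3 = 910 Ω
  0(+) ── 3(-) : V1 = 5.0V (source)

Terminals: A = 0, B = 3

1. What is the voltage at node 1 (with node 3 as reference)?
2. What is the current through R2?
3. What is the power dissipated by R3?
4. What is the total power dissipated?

Nodal analysis, taking node 3 as the 0 V reference.
Source V1 fixes V_0 = 5 V.
KCL at each unknown node (sum of currents leaving = 0; resistances in Ω):
  Node 1: (V_1 - 5)/560 + (V_1 - V_2)/91 = 0
  Node 2: (V_2 - V_1)/91 + (V_2 - 0)/910 = 0
Collecting terms (coefficients in siemens):
  0.01277·V_1 - 0.01099·V_2 = 0.008929
  0.01209·V_2 - 0.01099·V_1 = 0
Determinant D = (0.01277)(0.01209) - (-0.01099)(-0.01099) = 0.00003366
V_1 = [(0.008929)(0.01209) - (-0.01099)(0)]/D = 3.206 V
V_2 = [(0.01277)(0) - (0.008929)(-0.01099)]/D = 2.915 V
Part 1:
  Read off the nodal solution: V_1 = 3.206 V
Part 2:
  I_R2 = (V_1 - V_2)/R2 = (3.206 - 2.915)/91 = 0.003203 A
  Magnitude: I_R2 = 0.003203 A
Part 3:
  I_R3 = (V_2 - V_3)/R3 = (2.915 - 0)/910 = 0.003203 A
  P_R3 = I_R3² × R3 = (0.003203)² × 910 = 0.009336 W
Part 4:
  Power in each resistor, P = (ΔV)²/R:
    P_R1 = (5 - 3.206)²/560 = 0.005745 W
    P_R2 = (3.206 - 2.915)²/91 = 0.0009336 W
    P_R3 = (2.915 - 0)²/910 = 0.009336 W
  P_total = P_R1 + P_R2 + P_R3 = 0.01602 W

Final answers:
1. V_1 = 3.206 V
2. I_R2 = 0.003203 A
3. P_R3 = 0.009336 W
4. P_total = 0.01602 W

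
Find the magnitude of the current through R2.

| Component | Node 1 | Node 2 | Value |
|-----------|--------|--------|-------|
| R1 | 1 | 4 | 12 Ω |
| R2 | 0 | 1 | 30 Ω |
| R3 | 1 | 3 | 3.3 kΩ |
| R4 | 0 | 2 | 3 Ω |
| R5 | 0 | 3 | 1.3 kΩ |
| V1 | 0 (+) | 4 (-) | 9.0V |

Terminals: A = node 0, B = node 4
Nodal analysis, taking node 4 as the 0 V reference.
Source V1 fixes V_0 = 9 V.
KCL at each unknown node (sum of currents leaving = 0; resistances in Ω):
  Node 1: (V_1 - 0)/12 + (V_1 - 9)/30 + (V_1 - V_3)/3300 = 0
  Node 2: (V_2 - 9)/3 = 0
  Node 3: (V_3 - V_1)/3300 + (V_3 - 9)/1300 = 0
Collecting terms (coefficients in siemens):
  0.117·V_1 - 0.000303·V_3 = 0.3
  0.3333·V_2 = 3
  0.001072·V_3 - 0.000303·V_1 = 0.006923
Solving these 3 simultaneous equations (Gaussian elimination) gives:
  V_1 = 2.583 V, V_2 = 9 V, V_3 = 7.187 V
I_R2 = (V_0 - V_1)/R2 = (9 - 2.583)/30 = 0.2139 A
|I_R2| = 0.2139 A

Final answer: |I_R2| = 0.2139 A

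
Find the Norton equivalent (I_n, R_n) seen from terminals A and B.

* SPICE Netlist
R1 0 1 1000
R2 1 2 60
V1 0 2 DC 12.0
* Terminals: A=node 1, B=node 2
Find the Thévenin equivalent first; then I_n = V_th/R_th and R_n = R_th.
Step 1 — V_th is the open-circuit voltage V_A - V_B (nothing connected across the terminals).
Nodal analysis, taking node 2 as the 0 V reference.
Source V1 fixes V_0 = 12 V.
KCL at each unknown node (sum of currents leaving = 0; resistances in Ω):
  Node 1: (V_1 - 12)/1000 + (V_1 - 0)/60 = 0
Collecting terms: 0.01767 × V_1 = 0.012  =>  V_1 = 0.6792 V
V_th = V_1 - V_2 = 0.6792 - 0 = 0.6792 V
Step 2 — R_th: zero the source — replace V1 by a short circuit (node 2 merges into node 0) — and find the resistance seen between A (node 1) and B (node 0).
Reduce the network between node 1 (A) and node 0 (B) by series/parallel combination:
  Rp1 = R1 ‖ R2 (parallel, both between nodes 0 and 1) = 1/(1/1000 + 1/60) = 56.6 Ω
R_th = 56.6 Ω
I_n = V_th/R_th = 0.6792/56.6 = 0.012 A, and R_n = R_th = 56.6 Ω

Final answer: I_n = 0.012 A, R_n = 56.6 Ω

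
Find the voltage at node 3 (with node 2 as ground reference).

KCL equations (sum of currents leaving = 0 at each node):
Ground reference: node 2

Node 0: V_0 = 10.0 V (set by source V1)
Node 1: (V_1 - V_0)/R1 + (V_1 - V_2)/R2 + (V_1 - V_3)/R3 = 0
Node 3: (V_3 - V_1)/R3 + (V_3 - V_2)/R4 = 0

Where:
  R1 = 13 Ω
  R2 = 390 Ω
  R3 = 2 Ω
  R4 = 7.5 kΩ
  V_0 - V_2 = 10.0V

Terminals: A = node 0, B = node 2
Nodal analysis, taking node 2 as the 0 V reference.
Source V1 fixes V_0 = 10 V.
KCL at each unknown node (sum of currents leaving = 0; resistances in Ω):
  Node 1: (V_1 - 10)/13 + (V_1 - 0)/390 + (V_1 - V_3)/2 = 0
  Node 3: (V_3 - V_1)/2 + (V_3 - 0)/7500 = 0
Collecting terms (coefficients in siemens):
  0.5795·V_1 - 0.5·V_3 = 0.7692
  0.5001·V_3 - 0.5·V_1 = 0
Determinant D = (0.5795)(0.5001) - (-0.5)(-0.5) = 0.03982
V_1 = [(0.7692)(0.5001) - (-0.5)(0)]/D = 9.661 V
V_3 = [(0.5795)(0) - (0.7692)(-0.5)]/D = 9.659 V
The requested potential is V_3 = 9.659 V.

Final answer: V_3 = 9.659 V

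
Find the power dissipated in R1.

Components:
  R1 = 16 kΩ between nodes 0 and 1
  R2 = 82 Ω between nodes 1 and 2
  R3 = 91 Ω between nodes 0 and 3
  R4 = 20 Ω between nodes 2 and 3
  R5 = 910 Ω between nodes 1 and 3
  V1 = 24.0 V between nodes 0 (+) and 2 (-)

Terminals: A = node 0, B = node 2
Nodal analysis, taking node 2 as the 0 V reference.
Source V1 fixes V_0 = 24 V.
KCL at each unknown node (sum of currents leaving = 0; resistances in Ω):
  Node 1: (V_1 - 24)/16000 + (V_1 - 0)/82 + (V_1 - V_3)/910 = 0
  Node 3: (V_3 - 24)/91 + (V_3 - 0)/20 + (V_3 - V_1)/910 = 0
Collecting terms (coefficients in siemens):
  0.01336·V_1 - 0.001099·V_3 = 0.0015
  0.06209·V_3 - 0.001099·V_1 = 0.2637
Determinant D = (0.01336)(0.06209) - (-0.001099)(-0.001099) = 0.0008281
V_1 = [(0.0015)(0.06209) - (-0.001099)(0.2637)]/D = 0.4625 V
V_3 = [(0.01336)(0.2637) - (0.0015)(-0.001099)]/D = 4.256 V
I_R1 = (V_0 - V_1)/R1 = (24 - 0.4625)/16000 = 0.001471 A
P_R1 = I_R1² × R1 = (0.001471)² × 16000 = 0.03463 W

Final answer: 0.03463 W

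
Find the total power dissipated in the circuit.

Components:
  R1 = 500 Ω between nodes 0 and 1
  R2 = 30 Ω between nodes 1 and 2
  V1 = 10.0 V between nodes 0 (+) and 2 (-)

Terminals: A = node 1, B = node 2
Nodal analysis, taking node 2 as the 0 V reference.
Source V1 fixes V_0 = 10 V.
KCL at each unknown node (sum of currents leaving = 0; resistances in Ω):
  Node 1: (V_1 - 10)/500 + (V_1 - 0)/30 = 0
Collecting terms: 0.03533 × V_1 = 0.02  =>  V_1 = 0.566 V
Power in each resistor, P = (ΔV)²/R:
  P_R1 = (10 - 0.566)²/500 = 0.178 W
  P_R2 = (0.566 - 0)²/30 = 0.01068 W
P_total = P_R1 + P_R2 = 0.1887 W

Final answer: 0.1887 W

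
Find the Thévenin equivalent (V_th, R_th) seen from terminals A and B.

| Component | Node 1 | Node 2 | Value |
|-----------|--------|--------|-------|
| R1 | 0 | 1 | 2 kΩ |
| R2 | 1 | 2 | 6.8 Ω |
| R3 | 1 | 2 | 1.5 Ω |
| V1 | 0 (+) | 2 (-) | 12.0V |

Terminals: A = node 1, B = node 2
Step 1 — V_th is the open-circuit voltage V_A - V_B (nothing connected across the terminals).
Nodal analysis, taking node 2 as the 0 V reference.
Source V1 fixes V_0 = 12 V.
KCL at each unknown node (sum of currents leaving = 0; resistances in Ω):
  Node 1: (V_1 - 12)/2000 + (V_1 - 0)/6.8 + (V_1 - 0)/1.5 = 0
Collecting terms: 0.8142 × V_1 = 0.006  =>  V_1 = 0.007369 V
V_th = V_1 - V_2 = 0.007369 - 0 = 0.007369 V
Step 2 — R_th: zero the source — replace V1 by a short circuit (node 2 merges into node 0) — and find the resistance seen between A (node 1) and B (node 0).
Reduce the network between node 1 (A) and node 0 (B) by series/parallel combination:
  Rp1 = R1 ‖ R2 ‖ R3 (parallel, all between nodes 0 and 1) = 1/(1/2000 + 1/6.8 + 1/1.5) = 1.228 Ω
R_th = 1.228 Ω

Final answer: V_th = 0.007369 V, R_th = 1.228 Ω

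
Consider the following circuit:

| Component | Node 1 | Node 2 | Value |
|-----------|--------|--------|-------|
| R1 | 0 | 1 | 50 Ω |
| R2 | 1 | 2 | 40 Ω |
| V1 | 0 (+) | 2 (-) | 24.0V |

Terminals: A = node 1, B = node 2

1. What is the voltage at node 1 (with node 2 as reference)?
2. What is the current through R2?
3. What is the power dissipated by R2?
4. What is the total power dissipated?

Nodal analysis, taking node 2 as the 0 V reference.
Source V1 fixes V_0 = 24 V.
KCL at each unknown node (sum of currents leaving = 0; resistances in Ω):
  Node 1: (V_1 - 24)/50 + (V_1 - 0)/40 = 0
Collecting terms: 0.045 × V_1 = 0.48  =>  V_1 = 10.67 V
Part 1:
  Read off the nodal solution: V_1 = 10.67 V
Part 2:
  I_R2 = (V_1 - V_2)/R2 = (10.67 - 0)/40 = 0.2667 A
  Magnitude: I_R2 = 0.2667 A
Part 3:
  I_R2 = (V_1 - V_2)/R2 = (10.67 - 0)/40 = 0.2667 A
  P_R2 = I_R2² × R2 = (0.2667)² × 40 = 2.844 W
Part 4:
  Power in each resistor, P = (ΔV)²/R:
    P_R1 = (24 - 10.67)²/50 = 3.556 W
    P_R2 = (10.67 - 0)²/40 = 2.844 W
  P_total = P_R1 + P_R2 = 6.4 W

Final answers:
1. V_1 = 10.67 V
2. I_R2 = 0.2667 A
3. P_R2 = 2.844 W
4. P_total = 6.4 W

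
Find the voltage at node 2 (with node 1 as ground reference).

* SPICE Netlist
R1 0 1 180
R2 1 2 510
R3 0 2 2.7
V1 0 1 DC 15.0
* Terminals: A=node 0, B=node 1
Nodal analysis, taking node 1 as the 0 V reference.
Source V1 fixes V_0 = 15 V.
KCL at each unknown node (sum of currents leaving = 0; resistances in Ω):
  Node 2: (V_2 - 0)/510 + (V_2 - 15)/2.7 = 0
Collecting terms: 0.3723 × V_2 = 5.556  =>  V_2 = 14.92 V
The requested potential is V_2 = 14.92 V.

Final answer: V_2 = 14.92 V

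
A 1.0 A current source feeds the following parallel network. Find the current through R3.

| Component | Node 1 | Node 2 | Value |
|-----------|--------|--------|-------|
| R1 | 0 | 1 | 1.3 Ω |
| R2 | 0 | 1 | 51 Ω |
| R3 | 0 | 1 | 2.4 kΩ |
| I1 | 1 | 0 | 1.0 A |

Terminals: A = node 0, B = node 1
All resistors sit directly between nodes 0 and 1, so they are in parallel and share one voltage V; the full source current 1 A splits among them.
1/R_par = 1/1.3 + 1/51 + 1/2400 = 0.7893 S  =>  R_par = 1.267 Ω
V = I × R_par = 1 × 1.267 = 1.267 V
I_R3 = V/R3 = 1.267/2400 = 0.0005279 A

Final answer: 0.0005279 A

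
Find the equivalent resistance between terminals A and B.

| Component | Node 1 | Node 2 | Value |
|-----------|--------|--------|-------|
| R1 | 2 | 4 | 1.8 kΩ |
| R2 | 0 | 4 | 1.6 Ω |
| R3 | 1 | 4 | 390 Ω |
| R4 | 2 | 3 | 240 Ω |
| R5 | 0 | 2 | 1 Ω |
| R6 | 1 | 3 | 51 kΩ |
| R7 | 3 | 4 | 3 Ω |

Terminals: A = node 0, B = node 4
Reduce the network between node 0 (A) and node 4 (B) by series/parallel combination:
  Rs1 = R3 + R6 (series, joined only at node 1) = 390 + 51000 = 51390 Ω
  Rp1 = R7 ‖ Rs1 (parallel, both between nodes 3 and 4) = 1/(1/3 + 1/51390) = 3 Ω
  Rs2 = R4 + Rp1 (series, joined only at node 3) = 240 + 3 = 243 Ω
  Rp2 = R1 ‖ Rs2 (parallel, both between nodes 2 and 4) = 1/(1/1800 + 1/243) = 214.1 Ω
  Rs3 = R5 + Rp2 (series, joined only at node 2) = 1 + 214.1 = 215.1 Ω
  Rp3 = R2 ‖ Rs3 (parallel, both between nodes 0 and 4) = 1/(1/1.6 + 1/215.1) = 1.588 Ω
R_eq = 1.588 Ω

Final answer: 1.588 Ω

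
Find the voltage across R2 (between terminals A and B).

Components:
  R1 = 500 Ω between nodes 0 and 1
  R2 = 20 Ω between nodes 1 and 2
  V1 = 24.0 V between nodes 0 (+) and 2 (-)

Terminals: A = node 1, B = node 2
R1 and R2 are in series across V1 (node 0 → node 1 → node 2), and the output A–B is taken across R2, so this is a voltage divider.
Series current: I = V1/(R1 + R2) = 24/(500 + 20) = 24/520 = 0.04615 A
V_R2 = I × R2 = V1 × R2/(R1 + R2) = 24 × 20/520 = 0.9231 V

Final answer: 0.9231 V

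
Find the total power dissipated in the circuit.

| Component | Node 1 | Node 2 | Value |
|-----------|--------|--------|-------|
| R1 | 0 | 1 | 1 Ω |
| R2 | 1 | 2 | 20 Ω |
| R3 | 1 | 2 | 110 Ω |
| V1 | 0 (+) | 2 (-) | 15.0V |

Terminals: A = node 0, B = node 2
Nodal analysis, taking node 2 as the 0 V reference.
Source V1 fixes V_0 = 15 V.
KCL at each unknown node (sum of currents leaving = 0; resistances in Ω):
  Node 1: (V_1 - 15)/1 + (V_1 - 0)/20 + (V_1 - 0)/110 = 0
Collecting terms: 1.059 × V_1 = 15  =>  V_1 = 14.16 V
Power in each resistor, P = (ΔV)²/R:
  P_R1 = (15 - 14.16)²/1 = 0.7004 W
  P_R2 = (14.16 - 0)²/20 = 10.03 W
  P_R3 = (14.16 - 0)²/110 = 1.824 W
P_total = P_R1 + P_R2 + P_R3 = 12.55 W

Final answer: 12.55 W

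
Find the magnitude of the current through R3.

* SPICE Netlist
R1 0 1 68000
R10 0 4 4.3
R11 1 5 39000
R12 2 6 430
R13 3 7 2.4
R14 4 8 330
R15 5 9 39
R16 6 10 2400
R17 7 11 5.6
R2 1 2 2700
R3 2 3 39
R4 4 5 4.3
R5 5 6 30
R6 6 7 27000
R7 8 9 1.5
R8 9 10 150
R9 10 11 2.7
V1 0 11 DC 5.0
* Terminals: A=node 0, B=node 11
Nodal analysis, taking node 11 as the 0 V reference.
Source V1 fixes V_0 = 5 V.
KCL at each unknown node (sum of currents leaving = 0; resistances in Ω):
  Node 1: (V_1 - 5)/68000 + (V_1 - V_2)/2700 + (V_1 - V_5)/39000 = 0
  Node 2: (V_2 - V_1)/2700 + (V_2 - V_3)/39 + (V_2 - V_6)/430 = 0
  Node 3: (V_3 - V_2)/39 + (V_3 - V_7)/2.4 = 0
  Node 4: (V_4 - V_5)/4.3 + (V_4 - 5)/4.3 + (V_4 - V_8)/330 = 0
  Node 5: (V_5 - V_4)/4.3 + (V_5 - V_6)/30 + (V_5 - V_1)/39000 + (V_5 - V_9)/39 = 0
  Node 6: (V_6 - V_5)/30 + (V_6 - V_7)/27000 + (V_6 - V_2)/430 + (V_6 - V_10)/2400 = 0
  Node 7: (V_7 - V_6)/27000 + (V_7 - V_3)/2.4 + (V_7 - 0)/5.6 = 0
  Node 8: (V_8 - V_9)/1.5 + (V_8 - V_4)/330 = 0
  Node 9: (V_9 - V_8)/1.5 + (V_9 - V_10)/150 + (V_9 - V_5)/39 = 0
  Node 10: (V_10 - V_9)/150 + (V_10 - 0)/2.7 + (V_10 - V_6)/2400 = 0
Collecting terms (coefficients in siemens):
  0.0004107·V_1 - 0.0003704·V_2 - 0.00002564·V_5 = 0.00007353
  0.02834·V_2 - 0.0003704·V_1 - 0.02564·V_3 - 0.002326·V_6 = 0
  0.4423·V_3 - 0.02564·V_2 - 0.4167·V_7 = 0
  0.4681·V_4 - 0.2326·V_5 - 0.00303·V_8 = 1.163
  0.2916·V_5 - 0.00002564·V_1 - 0.2326·V_4 - 0.03333·V_6 - 0.02564·V_9 = 0
  0.03611·V_6 - 0.002326·V_2 - 0.03333·V_5 - 0.00003704·V_7 - 0.0004167·V_10 = 0
  0.5953·V_7 - 0.4167·V_3 - 0.00003704·V_6 = 0
  0.6697·V_8 - 0.00303·V_4 - 0.6667·V_9 = 0
  0.699·V_9 - 0.02564·V_5 - 0.6667·V_8 - 0.006667·V_10 = 0
  0.3775·V_10 - 0.0004167·V_6 - 0.006667·V_9 = 0
Solving these 10 simultaneous equations (Gaussian elimination) gives:
  V_1 = 0.8674 V, V_2 = 0.438 V, V_3 = 0.07529 V, V_4 = 4.844 V
  V_5 = 4.701 V, V_6 = 4.368 V, V_7 = 0.05297 V, V_8 = 3.844 V
  V_9 = 3.84 V, V_10 = 0.07264 V
I_R3 = (V_2 - V_3)/R3 = (0.438 - 0.07529)/39 = 0.009299 A
|I_R3| = 0.009299 A

Final answer: |I_R3| = 0.009299 A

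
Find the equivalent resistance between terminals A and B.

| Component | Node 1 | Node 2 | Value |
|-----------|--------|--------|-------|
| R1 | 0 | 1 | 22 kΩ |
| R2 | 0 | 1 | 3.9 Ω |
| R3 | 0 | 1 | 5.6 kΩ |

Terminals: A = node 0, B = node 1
Reduce the network between node 0 (A) and node 1 (B) by series/parallel combination:
  Rp1 = R1 ‖ R2 ‖ R3 (parallel, all between nodes 0 and 1) = 1/(1/22000 + 1/3.9 + 1/5600) = 3.897 Ω
R_eq = 3.897 Ω

Final answer: 3.897 Ω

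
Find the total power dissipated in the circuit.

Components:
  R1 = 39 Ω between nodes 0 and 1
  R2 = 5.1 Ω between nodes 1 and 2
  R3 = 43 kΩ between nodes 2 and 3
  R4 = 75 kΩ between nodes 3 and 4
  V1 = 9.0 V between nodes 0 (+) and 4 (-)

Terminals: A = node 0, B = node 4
Nodal analysis, taking node 4 as the 0 V reference.
Source V1 fixes V_0 = 9 V.
KCL at each unknown node (sum of currents leaving = 0; resistances in Ω):
  Node 1: (V_1 - 9)/39 + (V_1 - V_2)/5.1 = 0
  Node 2: (V_2 - V_1)/5.1 + (V_2 - V_3)/43000 = 0
  Node 3: (V_3 - V_2)/43000 + (V_3 - 0)/75000 = 0
Collecting terms (coefficients in siemens):
  0.2217·V_1 - 0.1961·V_2 = 0.2308
  0.1961·V_2 - 0.1961·V_1 - 0.00002326·V_3 = 0
  0.00003659·V_3 - 0.00002326·V_2 = 0
Solving these 3 simultaneous equations (Gaussian elimination) gives:
  V_1 = 8.997 V, V_2 = 8.997 V, V_3 = 5.718 V
Power in each resistor, P = (ΔV)²/R:
  P_R1 = (9 - 8.997)²/39 = 0.0000002267 W
  P_R2 = (8.997 - 8.997)²/5.1 = 0.00000002965 W
  P_R3 = (8.997 - 5.718)²/43000 = 0.00025 W
  P_R4 = (5.718 - 0)²/75000 = 0.000436 W
P_total = P_R1 + P_R2 + P_R3 + P_R4 = 0.0006862 W

Final answer: 0.0006862 W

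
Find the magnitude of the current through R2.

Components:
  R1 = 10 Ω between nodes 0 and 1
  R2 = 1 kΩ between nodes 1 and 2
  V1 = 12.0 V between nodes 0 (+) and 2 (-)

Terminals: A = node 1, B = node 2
Nodal analysis, taking node 2 as the 0 V reference.
Source V1 fixes V_0 = 12 V.
KCL at each unknown node (sum of currents leaving = 0; resistances in Ω):
  Node 1: (V_1 - 12)/10 + (V_1 - 0)/1000 = 0
Collecting terms: 0.101 × V_1 = 1.2  =>  V_1 = 11.88 V
I_R2 = (V_1 - V_2)/R2 = (11.88 - 0)/1000 = 0.01188 A
|I_R2| = 0.01188 A

Final answer: |I_R2| = 0.01188 A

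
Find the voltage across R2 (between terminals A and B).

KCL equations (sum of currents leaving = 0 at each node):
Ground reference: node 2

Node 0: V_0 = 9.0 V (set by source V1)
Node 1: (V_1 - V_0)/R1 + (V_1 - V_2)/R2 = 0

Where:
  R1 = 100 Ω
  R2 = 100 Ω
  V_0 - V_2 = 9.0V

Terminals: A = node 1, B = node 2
R1 and R2 are in series across V1 (node 0 → node 1 → node 2), and the output A–B is taken across R2, so this is a voltage divider.
Series current: I = V1/(R1 + R2) = 9/(100 + 100) = 9/200 = 0.045 A
V_R2 = I × R2 = V1 × R2/(R1 + R2) = 9 × 100/200 = 4.5 V

Final answer: 4.5 V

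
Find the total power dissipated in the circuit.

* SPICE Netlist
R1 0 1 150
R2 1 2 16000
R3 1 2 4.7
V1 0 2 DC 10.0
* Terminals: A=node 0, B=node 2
Nodal analysis, taking node 2 as the 0 V reference.
Source V1 fixes V_0 = 10 V.
KCL at each unknown node (sum of currents leaving = 0; resistances in Ω):
  Node 1: (V_1 - 10)/150 + (V_1 - 0)/16000 + (V_1 - 0)/4.7 = 0
Collecting terms: 0.2195 × V_1 = 0.06667  =>  V_1 = 0.3037 V
Power in each resistor, P = (ΔV)²/R:
  P_R1 = (10 - 0.3037)²/150 = 0.6268 W
  P_R2 = (0.3037 - 0)²/16000 = 0.000005766 W
  P_R3 = (0.3037 - 0)²/4.7 = 0.01963 W
P_total = P_R1 + P_R2 + P_R3 = 0.6464 W

Final answer: 0.6464 W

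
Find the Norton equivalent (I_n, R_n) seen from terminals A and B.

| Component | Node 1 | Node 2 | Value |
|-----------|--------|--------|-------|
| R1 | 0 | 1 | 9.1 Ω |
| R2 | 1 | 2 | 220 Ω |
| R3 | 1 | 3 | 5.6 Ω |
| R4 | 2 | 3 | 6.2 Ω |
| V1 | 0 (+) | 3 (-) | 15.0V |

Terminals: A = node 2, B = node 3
Find the Thévenin equivalent first; then I_n = V_th/R_th and R_n = R_th.
Step 1 — V_th is the open-circuit voltage V_A - V_B (nothing connected across the terminals).
Nodal analysis, taking node 3 as the 0 V reference.
Source V1 fixes V_0 = 15 V.
KCL at each unknown node (sum of currents leaving = 0; resistances in Ω):
  Node 1: (V_1 - 15)/9.1 + (V_1 - V_2)/220 + (V_1 - 0)/5.6 = 0
  Node 2: (V_2 - V_1)/220 + (V_2 - 0)/6.2 = 0
Collecting terms (coefficients in siemens):
  0.293·V_1 - 0.004545·V_2 = 1.648
  0.1658·V_2 - 0.004545·V_1 = 0
Determinant D = (0.293)(0.1658) - (-0.004545)(-0.004545) = 0.04857
V_1 = [(1.648)(0.1658) - (-0.004545)(0)]/D = 5.628 V
V_2 = [(0.293)(0) - (1.648)(-0.004545)]/D = 0.1543 V
V_th = V_2 - V_3 = 0.1543 - 0 = 0.1543 V
Step 2 — R_th: zero the source — replace V1 by a short circuit (node 3 merges into node 0) — and find the resistance seen between A (node 2) and B (node 0).
Reduce the network between node 2 (A) and node 0 (B) by series/parallel combination:
  Rp1 = R1 ‖ R3 (parallel, both between nodes 0 and 1) = 1/(1/9.1 + 1/5.6) = 3.467 Ω
  Rs1 = R2 + Rp1 (series, joined only at node 1) = 220 + 3.467 = 223.5 Ω
  Rp2 = R4 ‖ Rs1 (parallel, both between nodes 0 and 2) = 1/(1/6.2 + 1/223.5) = 6.033 Ω
R_th = 6.033 Ω
I_n = V_th/R_th = 0.1543/6.033 = 0.02557 A, and R_n = R_th = 6.033 Ω

Final answer: I_n = 0.02557 A, R_n = 6.033 Ω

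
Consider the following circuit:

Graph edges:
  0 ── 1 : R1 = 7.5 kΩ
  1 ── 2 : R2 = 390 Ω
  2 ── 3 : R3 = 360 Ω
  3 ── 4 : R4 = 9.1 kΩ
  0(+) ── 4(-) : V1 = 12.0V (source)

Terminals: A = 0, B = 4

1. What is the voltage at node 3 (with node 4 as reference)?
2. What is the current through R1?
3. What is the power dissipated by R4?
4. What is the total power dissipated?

Nodal analysis, taking node 4 as the 0 V reference.
Source V1 fixes V_0 = 12 V.
KCL at each unknown node (sum of currents leaving = 0; resistances in Ω):
  Node 1: (V_1 - 12)/7500 + (V_1 - V_2)/390 = 0
  Node 2: (V_2 - V_1)/390 + (V_2 - V_3)/360 = 0
  Node 3: (V_3 - V_2)/360 + (V_3 - 0)/9100 = 0
Collecting terms (coefficients in siemens):
  0.002697·V_1 - 0.002564·V_2 = 0.0016
  0.005342·V_2 - 0.002564·V_1 - 0.002778·V_3 = 0
  0.002888·V_3 - 0.002778·V_2 = 0
Solving these 3 simultaneous equations (Gaussian elimination) gives:
  V_1 = 6.813 V, V_2 = 6.543 V, V_3 = 6.294 V
Part 1:
  Read off the nodal solution: V_3 = 6.294 V
Part 2:
  I_R1 = (V_0 - V_1)/R1 = (12 - 6.813)/7500 = 0.0006916 A
  Magnitude: I_R1 = 0.0006916 A
Part 3:
  I_R4 = (V_3 - V_4)/R4 = (6.294 - 0)/9100 = 0.0006916 A
  P_R4 = I_R4² × R4 = (0.0006916)² × 9100 = 0.004353 W
Part 4:
  Power in each resistor, P = (ΔV)²/R:
    P_R1 = (12 - 6.813)²/7500 = 0.003588 W
    P_R2 = (6.813 - 6.543)²/390 = 0.0001866 W
    P_R3 = (6.543 - 6.294)²/360 = 0.0001722 W
    P_R4 = (6.294 - 0)²/9100 = 0.004353 W
  P_total = P_R1 + P_R2 + P_R3 + P_R4 = 0.0083 W

Final answers:
1. V_3 = 6.294 V
2. I_R1 = 0.0006916 A
3. P_R4 = 0.004353 W
4. P_total = 0.0083 W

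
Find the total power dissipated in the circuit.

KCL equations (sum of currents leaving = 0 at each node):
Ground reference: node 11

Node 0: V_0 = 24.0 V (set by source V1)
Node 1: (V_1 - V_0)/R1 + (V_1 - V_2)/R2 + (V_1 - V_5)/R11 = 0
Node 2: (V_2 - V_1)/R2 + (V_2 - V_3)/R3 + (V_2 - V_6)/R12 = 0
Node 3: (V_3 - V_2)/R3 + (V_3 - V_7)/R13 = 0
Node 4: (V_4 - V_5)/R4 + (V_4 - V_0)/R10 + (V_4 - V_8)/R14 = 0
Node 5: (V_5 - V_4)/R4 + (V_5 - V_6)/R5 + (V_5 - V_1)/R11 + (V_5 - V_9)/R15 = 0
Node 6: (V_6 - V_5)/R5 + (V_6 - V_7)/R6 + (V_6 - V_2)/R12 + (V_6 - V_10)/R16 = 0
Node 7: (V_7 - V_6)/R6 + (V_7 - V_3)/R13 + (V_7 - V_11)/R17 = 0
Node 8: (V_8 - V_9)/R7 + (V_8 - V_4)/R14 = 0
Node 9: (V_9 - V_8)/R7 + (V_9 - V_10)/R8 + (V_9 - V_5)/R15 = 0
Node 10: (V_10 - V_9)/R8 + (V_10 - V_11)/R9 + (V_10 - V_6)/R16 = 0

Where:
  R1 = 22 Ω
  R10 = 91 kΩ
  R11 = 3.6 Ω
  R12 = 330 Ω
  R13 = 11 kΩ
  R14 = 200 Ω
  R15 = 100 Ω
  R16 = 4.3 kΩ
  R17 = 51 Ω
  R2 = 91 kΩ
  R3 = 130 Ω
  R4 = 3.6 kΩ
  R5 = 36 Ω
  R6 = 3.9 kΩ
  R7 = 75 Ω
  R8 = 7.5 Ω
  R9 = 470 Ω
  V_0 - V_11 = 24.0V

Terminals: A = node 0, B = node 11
Nodal analysis, taking node 11 as the 0 V reference.
Source V1 fixes V_0 = 24 V.
KCL at each unknown node (sum of currents leaving = 0; resistances in Ω):
  Node 1: (V_1 - 24)/22 + (V_1 - V_2)/91000 + (V_1 - V_5)/3.6 = 0
  Node 2: (V_2 - V_1)/91000 + (V_2 - V_3)/130 + (V_2 - V_6)/330 = 0
  Node 3: (V_3 - V_2)/130 + (V_3 - V_7)/11000 = 0
  Node 4: (V_4 - V_5)/3600 + (V_4 - 24)/91000 + (V_4 - V_8)/200 = 0
  Node 5: (V_5 - V_4)/3600 + (V_5 - V_6)/36 + (V_5 - V_1)/3.6 + (V_5 - V_9)/100 = 0
  Node 6: (V_6 - V_5)/36 + (V_6 - V_7)/3900 + (V_6 - V_2)/330 + (V_6 - V_10)/4300 = 0
  Node 7: (V_7 - V_6)/3900 + (V_7 - V_3)/11000 + (V_7 - 0)/51 = 0
  Node 8: (V_8 - V_9)/75 + (V_8 - V_4)/200 = 0
  Node 9: (V_9 - V_8)/75 + (V_9 - V_10)/7.5 + (V_9 - V_5)/100 = 0
  Node 10: (V_10 - V_9)/7.5 + (V_10 - 0)/470 + (V_10 - V_6)/4300 = 0
Collecting terms (coefficients in siemens):
  0.3232·V_1 - 0.00001099·V_2 - 0.2778·V_5 = 1.091
  0.01073·V_2 - 0.00001099·V_1 - 0.007692·V_3 - 0.00303·V_6 = 0
  0.007783·V_3 - 0.007692·V_2 - 0.00009091·V_7 = 0
  0.005289·V_4 - 0.0002778·V_5 - 0.005·V_8 = 0.0002637
  0.3158·V_5 - 0.2778·V_1 - 0.0002778·V_4 - 0.02778·V_6 - 0.01·V_9 = 0
  0.0313·V_6 - 0.00303·V_2 - 0.02778·V_5 - 0.0002564·V_7 - 0.0002326·V_10 = 0
  0.01996·V_7 - 0.00009091·V_3 - 0.0002564·V_6 = 0
  0.01833·V_8 - 0.005·V_4 - 0.01333·V_9 = 0
  0.1567·V_9 - 0.01·V_5 - 0.01333·V_8 - 0.1333·V_10 = 0
  0.1357·V_10 - 0.0002326·V_6 - 0.1333·V_9 = 0
Solving these 10 simultaneous equations (Gaussian elimination) gives:
  V_1 = 22.96 V, V_2 = 21.85 V, V_3 = 21.6 V, V_4 = 19.28 V
  V_5 = 22.79 V, V_6 = 22.48 V, V_7 = 0.3873 V, V_8 = 19.08 V
  V_9 = 19 V, V_10 = 18.71 V
Power in each resistor, P = (ΔV)²/R:
  P_R1 = (24 - 22.96)²/22 = 0.04931 W
  P_R2 = (22.96 - 21.85)²/91000 = 0.00001347 W
  P_R3 = (21.85 - 21.6)²/130 = 0.0004835 W
  P_R4 = (19.28 - 22.79)²/3600 = 0.003417 W
  P_R5 = (22.79 - 22.48)²/36 = 0.002577 W
  P_R6 = (22.48 - 0.3873)²/3900 = 0.1252 W
  P_R7 = (19.08 - 19)²/75 = 0.00007897 W
  P_R8 = (19 - 18.71)²/7.5 = 0.01136 W
  P_R9 = (18.71 - 0)²/470 = 0.7445 W
  P_R10 = (24 - 19.28)²/91000 = 0.0002448 W
  P_R11 = (22.96 - 22.79)²/3.6 = 0.008065 W
  P_R12 = (21.85 - 22.48)²/330 = 0.001212 W
  P_R13 = (21.6 - 0.3873)²/11000 = 0.04091 W
  P_R14 = (19.28 - 19.08)²/200 = 0.0002106 W
  P_R15 = (22.79 - 19)²/100 = 0.1436 W
  P_R16 = (22.48 - 18.71)²/4300 = 0.003318 W
  P_R17 = (0.3873 - 0)²/51 = 0.002941 W
P_total = P_R1 + P_R2 + P_R3 + P_R4 + P_R5 + P_R6 + P_R7 + P_R8 + P_R9 + P_R10 + P_R11 + P_R12 + P_R13 + P_R14 + P_R15 + P_R16 + P_R17 = 1.137 W

Final answer: 1.137 W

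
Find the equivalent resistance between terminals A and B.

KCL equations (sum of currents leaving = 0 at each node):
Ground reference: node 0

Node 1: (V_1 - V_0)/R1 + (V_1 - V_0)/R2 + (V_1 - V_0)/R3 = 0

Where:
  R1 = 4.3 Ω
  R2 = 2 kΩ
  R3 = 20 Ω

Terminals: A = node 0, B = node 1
Reduce the network between node 0 (A) and node 1 (B) by series/parallel combination:
  Rp1 = R1 ‖ R2 ‖ R3 (parallel, all between nodes 0 and 1) = 1/(1/4.3 + 1/2000 + 1/20) = 3.533 Ω
R_eq = 3.533 Ω

Final answer: 3.533 Ω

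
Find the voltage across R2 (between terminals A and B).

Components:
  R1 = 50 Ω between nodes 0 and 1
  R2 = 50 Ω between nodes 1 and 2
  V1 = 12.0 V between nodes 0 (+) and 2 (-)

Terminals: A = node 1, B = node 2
R1 and R2 are in series across V1 (node 0 → node 1 → node 2), and the output A–B is taken across R2, so this is a voltage divider.
Series current: I = V1/(R1 + R2) = 12/(50 + 50) = 12/100 = 0.12 A
V_R2 = I × R2 = V1 × R2/(R1 + R2) = 12 × 50/100 = 6 V

Final answer: 6 V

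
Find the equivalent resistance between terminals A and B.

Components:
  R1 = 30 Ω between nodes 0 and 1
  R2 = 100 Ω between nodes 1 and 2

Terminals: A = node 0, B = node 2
Reduce the network between node 0 (A) and node 2 (B) by series/parallel combination:
  Rs1 = R1 + R2 (series, joined only at node 1) = 30 + 100 = 130 Ω
R_eq = 130 Ω

Final answer: 130 Ω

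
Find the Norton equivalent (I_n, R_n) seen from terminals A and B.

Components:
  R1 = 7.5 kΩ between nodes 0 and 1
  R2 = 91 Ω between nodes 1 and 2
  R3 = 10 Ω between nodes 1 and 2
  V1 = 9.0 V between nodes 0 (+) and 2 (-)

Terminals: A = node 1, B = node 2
Find the Thévenin equivalent first; then I_n = V_th/R_th and R_n = R_th.
Step 1 — V_th is the open-circuit voltage V_A - V_B (nothing connected across the terminals).
Nodal analysis, taking node 2 as the 0 V reference.
Source V1 fixes V_0 = 9 V.
KCL at each unknown node (sum of currents leaving = 0; resistances in Ω):
  Node 1: (V_1 - 9)/7500 + (V_1 - 0)/91 + (V_1 - 0)/10 = 0
Collecting terms: 0.1111 × V_1 = 0.0012  =>  V_1 = 0.0108 V
V_th = V_1 - V_2 = 0.0108 - 0 = 0.0108 V
Step 2 — R_th: zero the source — replace V1 by a short circuit (node 2 merges into node 0) — and find the resistance seen between A (node 1) and B (node 0).
Reduce the network between node 1 (A) and node 0 (B) by series/parallel combination:
  Rp1 = R1 ‖ R2 ‖ R3 (parallel, all between nodes 0 and 1) = 1/(1/7500 + 1/91 + 1/10) = 8.999 Ω
R_th = 8.999 Ω
I_n = V_th/R_th = 0.0108/8.999 = 0.0012 A, and R_n = R_th = 8.999 Ω

Final answer: I_n = 0.0012 A, R_n = 8.999 Ω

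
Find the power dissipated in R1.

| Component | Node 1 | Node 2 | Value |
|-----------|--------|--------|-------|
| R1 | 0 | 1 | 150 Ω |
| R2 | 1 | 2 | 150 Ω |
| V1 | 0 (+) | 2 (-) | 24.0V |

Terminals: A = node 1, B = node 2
Nodal analysis, taking node 2 as the 0 V reference.
Source V1 fixes V_0 = 24 V.
KCL at each unknown node (sum of currents leaving = 0; resistances in Ω):
  Node 1: (V_1 - 24)/150 + (V_1 - 0)/150 = 0
Collecting terms: 0.01333 × V_1 = 0.16  =>  V_1 = 12 V
I_R1 = (V_0 - V_1)/R1 = (24 - 12)/150 = 0.08 A
P_R1 = I_R1² × R1 = (0.08)² × 150 = 0.96 W

Final answer: 0.96 W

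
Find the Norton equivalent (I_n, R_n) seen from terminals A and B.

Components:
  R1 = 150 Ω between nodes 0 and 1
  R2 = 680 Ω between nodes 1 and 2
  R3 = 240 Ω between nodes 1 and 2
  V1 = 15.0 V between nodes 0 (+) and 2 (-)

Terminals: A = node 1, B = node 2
Find the Thévenin equivalent first; then I_n = V_th/R_th and R_n = R_th.
Step 1 — V_th is the open-circuit voltage V_A - V_B (nothing connected across the terminals).
Nodal analysis, taking node 2 as the 0 V reference.
Source V1 fixes V_0 = 15 V.
KCL at each unknown node (sum of currents leaving = 0; resistances in Ω):
  Node 1: (V_1 - 15)/150 + (V_1 - 0)/680 + (V_1 - 0)/240 = 0
Collecting terms: 0.0123 × V_1 = 0.1  =>  V_1 = 8.127 V
V_th = V_1 - V_2 = 8.127 - 0 = 8.127 V
Step 2 — R_th: zero the source — replace V1 by a short circuit (node 2 merges into node 0) — and find the resistance seen between A (node 1) and B (node 0).
Reduce the network between node 1 (A) and node 0 (B) by series/parallel combination:
  Rp1 = R1 ‖ R2 ‖ R3 (parallel, all between nodes 0 and 1) = 1/(1/150 + 1/680 + 1/240) = 81.27 Ω
R_th = 81.27 Ω
I_n = V_th/R_th = 8.127/81.27 = 0.1 A, and R_n = R_th = 81.27 Ω

Final answer: I_n = 0.1 A, R_n = 81.27 Ω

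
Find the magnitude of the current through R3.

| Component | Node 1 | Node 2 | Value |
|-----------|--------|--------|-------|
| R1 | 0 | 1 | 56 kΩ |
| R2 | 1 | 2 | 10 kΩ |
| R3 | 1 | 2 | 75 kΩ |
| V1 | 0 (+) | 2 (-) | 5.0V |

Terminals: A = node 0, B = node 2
Nodal analysis, taking node 2 as the 0 V reference.
Source V1 fixes V_0 = 5 V.
KCL at each unknown node (sum of currents leaving = 0; resistances in Ω):
  Node 1: (V_1 - 5)/56000 + (V_1 - 0)/10000 + (V_1 - 0)/75000 = 0
Collecting terms: 0.0001312 × V_1 = 0.00008929  =>  V_1 = 0.6806 V
I_R3 = (V_1 - V_2)/R3 = (0.6806 - 0)/75000 = 0.000009074 A
|I_R3| = 0.000009074 A

Final answer: |I_R3| = 9.074e-06 A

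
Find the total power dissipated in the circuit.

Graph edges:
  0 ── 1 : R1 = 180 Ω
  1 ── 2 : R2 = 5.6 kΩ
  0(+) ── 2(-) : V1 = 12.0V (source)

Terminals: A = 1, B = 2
Nodal analysis, taking node 2 as the 0 V reference.
Source V1 fixes V_0 = 12 V.
KCL at each unknown node (sum of currents leaving = 0; resistances in Ω):
  Node 1: (V_1 - 12)/180 + (V_1 - 0)/5600 = 0
Collecting terms: 0.005734 × V_1 = 0.06667  =>  V_1 = 11.63 V
Power in each resistor, P = (ΔV)²/R:
  P_R1 = (12 - 11.63)²/180 = 0.0007759 W
  P_R2 = (11.63 - 0)²/5600 = 0.02414 W
P_total = P_R1 + P_R2 = 0.02491 W

Final answer: 0.02491 W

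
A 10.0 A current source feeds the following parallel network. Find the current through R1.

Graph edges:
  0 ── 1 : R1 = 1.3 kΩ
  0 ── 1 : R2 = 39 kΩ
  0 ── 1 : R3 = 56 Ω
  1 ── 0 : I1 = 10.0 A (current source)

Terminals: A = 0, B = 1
All resistors sit directly between nodes 0 and 1, so they are in parallel and share one voltage V; the full source current 10 A splits among them.
1/R_par = 1/1300 + 1/39000 + 1/56 = 0.01865 S  =>  R_par = 53.61 Ω
V = I × R_par = 10 × 53.61 = 536.1 V
I_R1 = V/R1 = 536.1/1300 = 0.4124 A

Final answer: 0.4124 A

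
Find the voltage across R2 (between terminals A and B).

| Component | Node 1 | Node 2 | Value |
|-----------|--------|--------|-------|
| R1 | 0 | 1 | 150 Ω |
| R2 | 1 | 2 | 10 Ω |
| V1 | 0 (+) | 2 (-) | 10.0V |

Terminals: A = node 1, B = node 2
R1 and R2 are in series across V1 (node 0 → node 1 → node 2), and the output A–B is taken across R2, so this is a voltage divider.
Series current: I = V1/(R1 + R2) = 10/(150 + 10) = 10/160 = 0.0625 A
V_R2 = I × R2 = V1 × R2/(R1 + R2) = 10 × 10/160 = 0.625 V

Final answer: 0.625 V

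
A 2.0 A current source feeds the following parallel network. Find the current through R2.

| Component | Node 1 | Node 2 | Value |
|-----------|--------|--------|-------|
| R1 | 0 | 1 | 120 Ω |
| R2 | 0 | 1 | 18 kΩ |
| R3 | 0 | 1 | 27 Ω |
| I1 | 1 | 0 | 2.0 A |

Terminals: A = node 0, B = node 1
All resistors sit directly between nodes 0 and 1, so they are in parallel and share one voltage V; the full source current 2 A splits among them.
1/R_par = 1/120 + 1/18000 + 1/27 = 0.04543 S  =>  R_par = 22.01 Ω
V = I × R_par = 2 × 22.01 = 44.03 V
I_R2 = V/R2 = 44.03/18000 = 0.002446 A

Final answer: 0.002446 A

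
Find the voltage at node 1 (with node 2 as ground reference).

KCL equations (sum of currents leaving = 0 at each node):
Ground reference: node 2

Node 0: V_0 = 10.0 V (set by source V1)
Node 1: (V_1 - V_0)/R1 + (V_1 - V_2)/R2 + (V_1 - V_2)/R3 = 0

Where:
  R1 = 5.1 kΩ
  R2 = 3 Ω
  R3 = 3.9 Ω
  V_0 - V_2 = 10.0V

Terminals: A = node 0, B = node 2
Nodal analysis, taking node 2 as the 0 V reference.
Source V1 fixes V_0 = 10 V.
KCL at each unknown node (sum of currents leaving = 0; resistances in Ω):
  Node 1: (V_1 - 10)/5100 + (V_1 - 0)/3 + (V_1 - 0)/3.9 = 0
Collecting terms: 0.5899 × V_1 = 0.001961  =>  V_1 = 0.003324 V
The requested potential is V_1 = 0.003324 V.

Final answer: V_1 = 0.003324 V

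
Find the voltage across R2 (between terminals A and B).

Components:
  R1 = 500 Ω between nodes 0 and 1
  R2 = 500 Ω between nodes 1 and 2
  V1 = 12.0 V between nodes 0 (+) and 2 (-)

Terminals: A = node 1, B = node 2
R1 and R2 are in series across V1 (node 0 → node 1 → node 2), and the output A–B is taken across R2, so this is a voltage divider.
Series current: I = V1/(R1 + R2) = 12/(500 + 500) = 12/1000 = 0.012 A
V_R2 = I × R2 = V1 × R2/(R1 + R2) = 12 × 500/1000 = 6 V

Final answer: 6 V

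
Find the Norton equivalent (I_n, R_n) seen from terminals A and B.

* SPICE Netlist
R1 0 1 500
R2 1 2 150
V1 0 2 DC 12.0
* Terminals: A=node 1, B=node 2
Find the Thévenin equivalent first; then I_n = V_th/R_th and R_n = R_th.
Step 1 — V_th is the open-circuit voltage V_A - V_B (nothing connected across the terminals).
Nodal analysis, taking node 2 as the 0 V reference.
Source V1 fixes V_0 = 12 V.
KCL at each unknown node (sum of currents leaving = 0; resistances in Ω):
  Node 1: (V_1 - 12)/500 + (V_1 - 0)/150 = 0
Collecting terms: 0.008667 × V_1 = 0.024  =>  V_1 = 2.769 V
V_th = V_1 - V_2 = 2.769 - 0 = 2.769 V
Step 2 — R_th: zero the source — replace V1 by a short circuit (node 2 merges into node 0) — and find the resistance seen between A (node 1) and B (node 0).
Reduce the network between node 1 (A) and node 0 (B) by series/parallel combination:
  Rp1 = R1 ‖ R2 (parallel, both between nodes 0 and 1) = 1/(1/500 + 1/150) = 115.4 Ω
R_th = 115.4 Ω
I_n = V_th/R_th = 2.769/115.4 = 0.024 A, and R_n = R_th = 115.4 Ω

Final answer: I_n = 0.024 A, R_n = 115.4 Ω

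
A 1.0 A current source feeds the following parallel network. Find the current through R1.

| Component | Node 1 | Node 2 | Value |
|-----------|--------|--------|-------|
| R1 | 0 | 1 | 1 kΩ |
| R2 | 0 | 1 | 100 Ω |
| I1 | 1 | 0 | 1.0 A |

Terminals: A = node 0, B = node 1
All resistors sit directly between nodes 0 and 1, so they are in parallel and share one voltage V; the full source current 1 A splits among them.
1/R_par = 1/1000 + 1/100 = 0.011 S  =>  R_par = 90.91 Ω
V = I × R_par = 1 × 90.91 = 90.91 V
I_R1 = V/R1 = 90.91/1000 = 0.09091 A

Final answer: 0.09091 A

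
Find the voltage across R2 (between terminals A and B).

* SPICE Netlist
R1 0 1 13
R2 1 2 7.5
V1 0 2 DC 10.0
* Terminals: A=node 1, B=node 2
R1 and R2 are in series across V1 (node 0 → node 1 → node 2), and the output A–B is taken across R2, so this is a voltage divider.
Series current: I = V1/(R1 + R2) = 10/(13 + 7.5) = 10/20.5 = 0.4878 A
V_R2 = I × R2 = V1 × R2/(R1 + R2) = 10 × 7.5/20.5 = 3.659 V

Final answer: 3.659 V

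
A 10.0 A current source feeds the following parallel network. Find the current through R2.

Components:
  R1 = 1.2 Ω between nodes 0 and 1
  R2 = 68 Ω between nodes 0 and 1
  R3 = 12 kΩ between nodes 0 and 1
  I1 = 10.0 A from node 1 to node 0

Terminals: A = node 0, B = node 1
All resistors sit directly between nodes 0 and 1, so they are in parallel and share one voltage V; the full source current 10 A splits among them.
1/R_par = 1/1.2 + 1/68 + 1/12000 = 0.8481 S  =>  R_par = 1.179 Ω
V = I × R_par = 10 × 1.179 = 11.79 V
I_R2 = V/R2 = 11.79/68 = 0.1734 A

Final answer: 0.1734 A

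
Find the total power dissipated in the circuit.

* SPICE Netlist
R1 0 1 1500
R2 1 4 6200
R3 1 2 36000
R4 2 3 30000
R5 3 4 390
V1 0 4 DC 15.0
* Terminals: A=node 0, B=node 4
Nodal analysis, taking node 4 as the 0 V reference.
Source V1 fixes V_0 = 15 V.
KCL at each unknown node (sum of currents leaving = 0; resistances in Ω):
  Node 1: (V_1 - 15)/1500 + (V_1 - 0)/6200 + (V_1 - V_2)/36000 = 0
  Node 2: (V_2 - V_1)/36000 + (V_2 - V_3)/30000 = 0
  Node 3: (V_3 - V_2)/30000 + (V_3 - 0)/390 = 0
Collecting terms (coefficients in siemens):
  0.0008557·V_1 - 0.00002778·V_2 = 0.01
  0.00006111·V_2 - 0.00002778·V_1 - 0.00003333·V_3 = 0
  0.002597·V_3 - 0.00003333·V_2 = 0
Solving these 3 simultaneous equations (Gaussian elimination) gives:
  V_1 = 11.86 V, V_2 = 5.43 V, V_3 = 0.06968 V
Power in each resistor, P = (ΔV)²/R:
  P_R1 = (15 - 11.86)²/1500 = 0.006564 W
  P_R2 = (11.86 - 0)²/6200 = 0.0227 W
  P_R3 = (11.86 - 5.43)²/36000 = 0.001149 W
  P_R4 = (5.43 - 0.06968)²/30000 = 0.0009577 W
  P_R5 = (0.06968 - 0)²/390 = 0.00001245 W
P_total = P_R1 + P_R2 + P_R3 + P_R4 + P_R5 = 0.03138 W

Final answer: 0.03138 W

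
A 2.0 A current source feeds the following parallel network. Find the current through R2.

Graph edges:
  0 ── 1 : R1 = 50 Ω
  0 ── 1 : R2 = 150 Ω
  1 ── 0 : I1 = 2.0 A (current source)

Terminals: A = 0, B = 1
All resistors sit directly between nodes 0 and 1, so they are in parallel and share one voltage V; the full source current 2 A splits among them.
1/R_par = 1/50 + 1/150 = 0.02667 S  =>  R_par = 37.5 Ω
V = I × R_par = 2 × 37.5 = 75 V
I_R2 = V/R2 = 75/150 = 0.5 A

Final answer: 0.5 A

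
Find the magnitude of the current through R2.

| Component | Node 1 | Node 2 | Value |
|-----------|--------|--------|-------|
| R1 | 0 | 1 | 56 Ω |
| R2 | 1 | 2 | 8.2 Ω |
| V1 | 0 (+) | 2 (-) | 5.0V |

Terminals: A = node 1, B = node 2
Nodal analysis, taking node 2 as the 0 V reference.
Source V1 fixes V_0 = 5 V.
KCL at each unknown node (sum of currents leaving = 0; resistances in Ω):
  Node 1: (V_1 - 5)/56 + (V_1 - 0)/8.2 = 0
Collecting terms: 0.1398 × V_1 = 0.08929  =>  V_1 = 0.6386 V
I_R2 = (V_1 - V_2)/R2 = (0.6386 - 0)/8.2 = 0.07788 A
|I_R2| = 0.07788 A

Final answer: |I_R2| = 0.07788 A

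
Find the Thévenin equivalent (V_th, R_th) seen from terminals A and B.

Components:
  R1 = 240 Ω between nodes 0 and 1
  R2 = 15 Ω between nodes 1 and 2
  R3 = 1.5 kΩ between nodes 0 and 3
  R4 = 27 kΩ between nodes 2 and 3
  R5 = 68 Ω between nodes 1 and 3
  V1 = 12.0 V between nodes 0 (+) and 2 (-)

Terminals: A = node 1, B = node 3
Step 1 — V_th is the open-circuit voltage V_A - V_B (nothing connected across the terminals).
Nodal analysis, taking node 2 as the 0 V reference.
Source V1 fixes V_0 = 12 V.
KCL at each unknown node (sum of currents leaving = 0; resistances in Ω):
  Node 1: (V_1 - 12)/240 + (V_1 - 0)/15 + (V_1 - V_3)/68 = 0
  Node 3: (V_3 - 12)/1500 + (V_3 - 0)/27000 + (V_3 - V_1)/68 = 0
Collecting terms (coefficients in siemens):
  0.08554·V_1 - 0.01471·V_3 = 0.05
  0.01541·V_3 - 0.01471·V_1 = 0.008
Determinant D = (0.08554)(0.01541) - (-0.01471)(-0.01471) = 0.001102
V_1 = [(0.05)(0.01541) - (-0.01471)(0.008)]/D = 0.806 V
V_3 = [(0.08554)(0.008) - (0.05)(-0.01471)]/D = 1.288 V
V_th = V_1 - V_3 = 0.806 - 1.288 = -0.4823 V
Step 2 — R_th: zero the source — replace V1 by a short circuit (node 2 merges into node 0) — and find the resistance seen between A (node 1) and B (node 3).
Reduce the network between node 1 (A) and node 3 (B) by series/parallel combination:
  Rp1 = R1 ‖ R2 (parallel, both between nodes 0 and 1) = 1/(1/240 + 1/15) = 14.12 Ω
  Rp2 = R3 ‖ R4 (parallel, both between nodes 0 and 3) = 1/(1/1500 + 1/27000) = 1421 Ω
  Rs1 = Rp1 + Rp2 (series, joined only at node 0) = 14.12 + 1421 = 1435 Ω
  Rp3 = R5 ‖ Rs1 (parallel, both between nodes 1 and 3) = 1/(1/68 + 1/1435) = 64.92 Ω
R_th = 64.92 Ω

Final answer: V_th = -0.4823 V, R_th = 64.92 Ω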